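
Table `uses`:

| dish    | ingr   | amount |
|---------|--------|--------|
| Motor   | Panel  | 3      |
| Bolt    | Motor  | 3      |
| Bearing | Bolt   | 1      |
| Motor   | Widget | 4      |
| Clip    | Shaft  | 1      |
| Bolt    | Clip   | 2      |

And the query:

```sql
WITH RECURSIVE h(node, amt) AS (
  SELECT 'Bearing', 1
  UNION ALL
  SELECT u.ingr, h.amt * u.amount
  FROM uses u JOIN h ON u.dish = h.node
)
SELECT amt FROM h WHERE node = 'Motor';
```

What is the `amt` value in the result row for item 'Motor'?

Base: (Bearing, amt=1).
Iteration 1: components of {Bearing} -> Bolt = 1*1 = 1.
Iteration 2: components of {Bolt} -> Clip = 1*2 = 2, Motor = 1*3 = 3.
Iteration 3: components of {Clip,Motor} -> Panel = 3*3 = 9, Shaft = 2*1 = 2, Widget = 3*4 = 12.
Iteration 4: no further components; recursion stops.

3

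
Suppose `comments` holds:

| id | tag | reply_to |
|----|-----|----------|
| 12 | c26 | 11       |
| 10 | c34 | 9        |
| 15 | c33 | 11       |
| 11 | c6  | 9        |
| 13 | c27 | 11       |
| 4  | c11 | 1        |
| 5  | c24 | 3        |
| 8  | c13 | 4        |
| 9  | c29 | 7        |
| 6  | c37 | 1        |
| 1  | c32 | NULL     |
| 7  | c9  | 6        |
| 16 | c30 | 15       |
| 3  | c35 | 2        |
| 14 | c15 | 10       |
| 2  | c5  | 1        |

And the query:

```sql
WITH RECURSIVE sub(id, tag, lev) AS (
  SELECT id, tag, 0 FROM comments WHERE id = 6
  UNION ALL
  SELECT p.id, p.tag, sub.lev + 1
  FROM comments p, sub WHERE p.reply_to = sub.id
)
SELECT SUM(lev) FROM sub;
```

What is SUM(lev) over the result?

Base: id=6 (c37) at lev 0.
Iteration 1: rows with reply_to in {6} -> c9 (id 7, lev 1).
Iteration 2: rows with reply_to in {7} -> c29 (id 9, lev 2).
Iteration 3: rows with reply_to in {9} -> c34 (id 10, lev 3), c6 (id 11, lev 3).
Iteration 4: rows with reply_to in {10,11} -> c26 (id 12, lev 4), c27 (id 13, lev 4), c15 (id 14, lev 4), c33 (id 15, lev 4).
Iteration 5: rows with reply_to in {12,13,14,15} -> c30 (id 16, lev 5).
Iteration 6: no rows with reply_to in {16}; recursion stops.
SUM(lev) = 0 + 1 + 2 + 3 + 3 + 4 + 4 + 4 + 4 + 5 = 30.

30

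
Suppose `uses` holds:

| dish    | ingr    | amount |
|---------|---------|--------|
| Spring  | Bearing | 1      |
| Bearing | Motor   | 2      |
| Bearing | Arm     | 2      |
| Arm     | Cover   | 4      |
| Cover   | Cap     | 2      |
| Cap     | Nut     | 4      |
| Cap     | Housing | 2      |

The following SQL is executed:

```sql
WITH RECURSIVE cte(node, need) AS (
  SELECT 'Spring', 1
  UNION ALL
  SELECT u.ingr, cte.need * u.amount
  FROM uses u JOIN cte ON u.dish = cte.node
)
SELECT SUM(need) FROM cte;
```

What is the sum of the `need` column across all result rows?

Base: (Spring, need=1).
Iteration 1: components of {Spring} -> Bearing = 1*1 = 1.
Iteration 2: components of {Bearing} -> Arm = 1*2 = 2, Motor = 1*2 = 2.
Iteration 3: components of {Arm,Motor} -> Cover = 2*4 = 8.
Iteration 4: components of {Cover} -> Cap = 8*2 = 16.
Iteration 5: components of {Cap} -> Housing = 16*2 = 32, Nut = 16*4 = 64.
Iteration 6: no further components; recursion stops.
SUM(need) = 1 + 1 + 2 + 2 + 8 + 16 + 64 + 32 = 126.

126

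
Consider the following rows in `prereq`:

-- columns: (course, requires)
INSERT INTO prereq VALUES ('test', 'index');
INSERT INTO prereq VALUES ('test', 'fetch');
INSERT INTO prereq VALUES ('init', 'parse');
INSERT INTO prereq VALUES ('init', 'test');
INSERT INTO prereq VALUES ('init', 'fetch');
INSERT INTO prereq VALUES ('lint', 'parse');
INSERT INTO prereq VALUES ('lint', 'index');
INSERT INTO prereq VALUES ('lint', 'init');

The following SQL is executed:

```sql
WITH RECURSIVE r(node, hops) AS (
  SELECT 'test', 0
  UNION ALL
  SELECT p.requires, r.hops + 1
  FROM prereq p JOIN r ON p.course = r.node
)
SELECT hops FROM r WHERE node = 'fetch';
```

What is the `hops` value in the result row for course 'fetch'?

Base: (test, hops=0).
Iteration 1: edges from {test} -> (fetch, hops=1), (index, hops=1).
Iteration 2: no outgoing edges from {fetch,index}; recursion stops.

1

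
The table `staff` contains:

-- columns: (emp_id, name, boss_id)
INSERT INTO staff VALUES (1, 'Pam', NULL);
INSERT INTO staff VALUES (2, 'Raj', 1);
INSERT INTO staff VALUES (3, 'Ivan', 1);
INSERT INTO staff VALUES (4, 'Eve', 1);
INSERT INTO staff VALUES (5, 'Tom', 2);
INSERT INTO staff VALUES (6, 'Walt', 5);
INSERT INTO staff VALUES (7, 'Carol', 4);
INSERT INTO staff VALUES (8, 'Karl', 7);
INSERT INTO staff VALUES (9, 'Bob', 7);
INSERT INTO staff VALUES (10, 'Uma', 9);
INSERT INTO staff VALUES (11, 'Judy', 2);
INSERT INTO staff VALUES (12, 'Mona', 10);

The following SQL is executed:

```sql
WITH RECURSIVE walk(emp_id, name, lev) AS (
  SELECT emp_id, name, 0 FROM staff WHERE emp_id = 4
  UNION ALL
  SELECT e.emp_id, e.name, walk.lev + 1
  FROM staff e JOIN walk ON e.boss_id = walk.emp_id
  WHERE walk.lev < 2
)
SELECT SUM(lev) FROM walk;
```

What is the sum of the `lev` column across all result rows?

Base: emp_id=4 (Eve) at lev 0.
Iteration 1: rows with boss_id in {4} -> Carol (id 7, lev 1).
Iteration 2: rows with boss_id in {7} -> Karl (id 8, lev 2), Bob (id 9, lev 2).
Iteration 3: lev < 2 fails for all current rows; recursion stops.
SUM(lev) = 0 + 1 + 2 + 2 = 5.

5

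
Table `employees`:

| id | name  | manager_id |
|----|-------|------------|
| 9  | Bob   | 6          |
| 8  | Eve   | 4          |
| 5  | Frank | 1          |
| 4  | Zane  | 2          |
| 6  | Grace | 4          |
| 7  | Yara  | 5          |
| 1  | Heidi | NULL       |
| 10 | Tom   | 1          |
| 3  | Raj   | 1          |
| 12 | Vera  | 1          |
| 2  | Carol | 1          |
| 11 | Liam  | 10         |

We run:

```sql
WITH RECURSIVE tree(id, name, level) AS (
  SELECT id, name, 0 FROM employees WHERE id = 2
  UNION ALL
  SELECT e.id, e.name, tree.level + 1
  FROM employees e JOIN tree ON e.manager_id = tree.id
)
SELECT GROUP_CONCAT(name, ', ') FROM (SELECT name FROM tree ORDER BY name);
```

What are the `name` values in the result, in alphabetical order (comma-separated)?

Bob, Carol, Eve, Grace, Zane

Base: id=2 (Carol) at level 0.
Iteration 1: rows with manager_id in {2} -> Zane (id 4, level 1).
Iteration 2: rows with manager_id in {4} -> Grace (id 6, level 2), Eve (id 8, level 2).
Iteration 3: rows with manager_id in {6,8} -> Bob (id 9, level 3).
Iteration 4: no rows with manager_id in {9}; recursion stops.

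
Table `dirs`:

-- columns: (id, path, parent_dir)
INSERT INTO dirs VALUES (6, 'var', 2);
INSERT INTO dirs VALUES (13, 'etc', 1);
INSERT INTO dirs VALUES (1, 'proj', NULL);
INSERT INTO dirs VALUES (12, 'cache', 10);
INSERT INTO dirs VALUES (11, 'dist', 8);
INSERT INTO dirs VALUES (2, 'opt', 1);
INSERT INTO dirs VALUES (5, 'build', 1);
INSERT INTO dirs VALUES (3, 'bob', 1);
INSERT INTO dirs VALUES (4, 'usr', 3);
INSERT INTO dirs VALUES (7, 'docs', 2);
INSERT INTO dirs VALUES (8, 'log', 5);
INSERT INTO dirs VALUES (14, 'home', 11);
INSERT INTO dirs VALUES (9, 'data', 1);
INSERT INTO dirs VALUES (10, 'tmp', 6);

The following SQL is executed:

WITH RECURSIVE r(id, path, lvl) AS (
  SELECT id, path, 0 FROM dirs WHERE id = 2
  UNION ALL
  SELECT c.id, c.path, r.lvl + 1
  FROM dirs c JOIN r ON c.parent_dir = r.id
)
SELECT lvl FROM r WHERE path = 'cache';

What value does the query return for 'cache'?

3

Base: id=2 (opt) at lvl 0.
Iteration 1: rows with parent_dir in {2} -> var (id 6, lvl 1), docs (id 7, lvl 1).
Iteration 2: rows with parent_dir in {6,7} -> tmp (id 10, lvl 2).
Iteration 3: rows with parent_dir in {10} -> cache (id 12, lvl 3).
Iteration 4: no rows with parent_dir in {12}; recursion stops.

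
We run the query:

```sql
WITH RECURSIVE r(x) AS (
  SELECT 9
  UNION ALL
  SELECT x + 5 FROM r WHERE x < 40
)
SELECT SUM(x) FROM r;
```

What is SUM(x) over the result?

Base: x=9.
Iteration 1: 9 < 40 holds -> x = 9 + 5 = 14.
Iteration 2: 14 < 40 holds -> x = 14 + 5 = 19.
Iteration 3: 19 < 40 holds -> x = 19 + 5 = 24.
Iteration 4: 24 < 40 holds -> x = 24 + 5 = 29.
Iteration 5: 29 < 40 holds -> x = 29 + 5 = 34.
Iteration 6: 34 < 40 holds -> x = 34 + 5 = 39.
Iteration 7: 39 < 40 holds -> x = 39 + 5 = 44.
Iteration 8: 44 < 40 fails; recursion stops.
SUM(x) = 9 + 14 + 19 + 24 + 29 + 34 + 39 + 44 = 212.

212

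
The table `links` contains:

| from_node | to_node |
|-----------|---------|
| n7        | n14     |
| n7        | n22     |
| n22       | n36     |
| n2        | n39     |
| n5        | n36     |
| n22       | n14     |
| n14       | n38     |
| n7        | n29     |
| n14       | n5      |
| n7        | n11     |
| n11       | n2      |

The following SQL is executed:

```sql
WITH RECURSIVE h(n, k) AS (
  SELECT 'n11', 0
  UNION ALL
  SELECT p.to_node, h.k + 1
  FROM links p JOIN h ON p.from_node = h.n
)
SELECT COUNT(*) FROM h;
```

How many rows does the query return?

Base: (n11, k=0).
Iteration 1: edges from {n11} -> (n2, k=1).
Iteration 2: edges from {n2} -> (n39, k=2).
Iteration 3: no outgoing edges from {n39}; recursion stops.
Total rows emitted: 3.

3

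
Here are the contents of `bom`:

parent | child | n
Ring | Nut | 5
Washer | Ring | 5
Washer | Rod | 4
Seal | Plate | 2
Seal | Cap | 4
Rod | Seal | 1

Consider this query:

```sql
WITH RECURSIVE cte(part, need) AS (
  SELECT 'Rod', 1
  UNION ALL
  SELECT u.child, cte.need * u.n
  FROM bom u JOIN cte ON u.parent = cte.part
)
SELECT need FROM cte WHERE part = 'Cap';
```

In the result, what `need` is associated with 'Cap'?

Base: (Rod, need=1).
Iteration 1: components of {Rod} -> Seal = 1*1 = 1.
Iteration 2: components of {Seal} -> Cap = 1*4 = 4, Plate = 1*2 = 2.
Iteration 3: no further components; recursion stops.

4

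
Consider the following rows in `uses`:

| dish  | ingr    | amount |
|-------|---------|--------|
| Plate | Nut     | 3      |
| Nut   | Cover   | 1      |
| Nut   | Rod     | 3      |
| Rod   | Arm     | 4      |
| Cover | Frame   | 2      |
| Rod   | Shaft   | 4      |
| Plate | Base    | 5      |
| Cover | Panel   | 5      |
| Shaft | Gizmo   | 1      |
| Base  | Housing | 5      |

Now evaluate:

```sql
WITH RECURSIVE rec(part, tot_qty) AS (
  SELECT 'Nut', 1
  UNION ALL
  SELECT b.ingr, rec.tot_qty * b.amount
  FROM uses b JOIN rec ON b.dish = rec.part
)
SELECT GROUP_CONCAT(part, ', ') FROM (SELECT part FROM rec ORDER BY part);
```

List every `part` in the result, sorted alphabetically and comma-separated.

Arm, Cover, Frame, Gizmo, Nut, Panel, Rod, Shaft

Base: (Nut, tot_qty=1).
Iteration 1: components of {Nut} -> Cover = 1*1 = 1, Rod = 1*3 = 3.
Iteration 2: components of {Cover,Rod} -> Arm = 3*4 = 12, Frame = 1*2 = 2, Panel = 1*5 = 5, Shaft = 3*4 = 12.
Iteration 3: components of {Arm,Frame,Panel,Shaft} -> Gizmo = 12*1 = 12.
Iteration 4: no further components; recursion stops.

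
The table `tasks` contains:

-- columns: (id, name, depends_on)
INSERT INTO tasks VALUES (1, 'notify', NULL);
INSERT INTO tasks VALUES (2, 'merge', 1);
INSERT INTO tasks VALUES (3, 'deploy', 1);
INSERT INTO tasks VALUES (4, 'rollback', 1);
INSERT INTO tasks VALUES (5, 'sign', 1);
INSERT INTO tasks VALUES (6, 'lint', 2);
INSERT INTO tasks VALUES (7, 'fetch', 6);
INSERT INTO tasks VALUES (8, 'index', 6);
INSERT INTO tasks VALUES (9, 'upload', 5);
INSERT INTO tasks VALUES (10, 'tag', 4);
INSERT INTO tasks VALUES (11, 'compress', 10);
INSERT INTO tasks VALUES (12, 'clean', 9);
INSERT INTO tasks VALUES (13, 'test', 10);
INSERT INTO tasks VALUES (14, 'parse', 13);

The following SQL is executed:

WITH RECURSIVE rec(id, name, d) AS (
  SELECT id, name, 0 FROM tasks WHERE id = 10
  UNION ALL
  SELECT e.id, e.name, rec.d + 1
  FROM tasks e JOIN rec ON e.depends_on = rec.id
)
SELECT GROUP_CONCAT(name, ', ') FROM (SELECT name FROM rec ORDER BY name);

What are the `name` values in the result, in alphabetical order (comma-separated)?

Base: id=10 (tag) at d 0.
Iteration 1: rows with depends_on in {10} -> compress (id 11, d 1), test (id 13, d 1).
Iteration 2: rows with depends_on in {11,13} -> parse (id 14, d 2).
Iteration 3: no rows with depends_on in {14}; recursion stops.

compress, parse, tag, test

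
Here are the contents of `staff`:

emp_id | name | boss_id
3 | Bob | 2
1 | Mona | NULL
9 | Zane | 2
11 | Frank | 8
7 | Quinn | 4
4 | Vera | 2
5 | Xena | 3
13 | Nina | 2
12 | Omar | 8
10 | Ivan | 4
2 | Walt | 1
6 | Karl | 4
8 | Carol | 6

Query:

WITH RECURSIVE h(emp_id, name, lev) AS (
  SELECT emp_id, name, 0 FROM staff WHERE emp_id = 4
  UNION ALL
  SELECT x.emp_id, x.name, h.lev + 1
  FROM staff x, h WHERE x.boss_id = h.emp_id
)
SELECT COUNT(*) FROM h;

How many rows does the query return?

7

Base: emp_id=4 (Vera) at lev 0.
Iteration 1: rows with boss_id in {4} -> Karl (id 6, lev 1), Quinn (id 7, lev 1), Ivan (id 10, lev 1).
Iteration 2: rows with boss_id in {6,7,10} -> Carol (id 8, lev 2).
Iteration 3: rows with boss_id in {8} -> Frank (id 11, lev 3), Omar (id 12, lev 3).
Iteration 4: no rows with boss_id in {11,12}; recursion stops.
Total rows emitted: 7.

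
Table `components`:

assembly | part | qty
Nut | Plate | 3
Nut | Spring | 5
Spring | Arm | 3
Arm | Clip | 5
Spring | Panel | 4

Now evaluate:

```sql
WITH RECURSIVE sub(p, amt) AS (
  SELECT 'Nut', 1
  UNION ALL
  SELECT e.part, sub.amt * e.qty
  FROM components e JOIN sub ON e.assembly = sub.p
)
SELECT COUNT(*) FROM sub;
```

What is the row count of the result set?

6

Base: (Nut, amt=1).
Iteration 1: components of {Nut} -> Plate = 1*3 = 3, Spring = 1*5 = 5.
Iteration 2: components of {Plate,Spring} -> Arm = 5*3 = 15, Panel = 5*4 = 20.
Iteration 3: components of {Arm,Panel} -> Clip = 15*5 = 75.
Iteration 4: no further components; recursion stops.
Total rows emitted: 6.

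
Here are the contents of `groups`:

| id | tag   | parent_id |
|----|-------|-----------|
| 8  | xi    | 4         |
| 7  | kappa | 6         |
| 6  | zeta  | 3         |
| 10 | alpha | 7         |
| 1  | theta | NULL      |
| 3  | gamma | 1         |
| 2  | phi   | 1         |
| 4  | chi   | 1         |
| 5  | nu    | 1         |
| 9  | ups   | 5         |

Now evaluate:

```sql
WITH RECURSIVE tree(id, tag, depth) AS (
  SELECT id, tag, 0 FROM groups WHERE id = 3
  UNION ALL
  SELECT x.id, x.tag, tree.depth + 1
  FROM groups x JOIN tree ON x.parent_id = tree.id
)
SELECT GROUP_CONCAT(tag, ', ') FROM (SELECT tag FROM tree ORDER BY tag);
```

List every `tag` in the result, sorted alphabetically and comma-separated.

Base: id=3 (gamma) at depth 0.
Iteration 1: rows with parent_id in {3} -> zeta (id 6, depth 1).
Iteration 2: rows with parent_id in {6} -> kappa (id 7, depth 2).
Iteration 3: rows with parent_id in {7} -> alpha (id 10, depth 3).
Iteration 4: no rows with parent_id in {10}; recursion stops.

alpha, gamma, kappa, zeta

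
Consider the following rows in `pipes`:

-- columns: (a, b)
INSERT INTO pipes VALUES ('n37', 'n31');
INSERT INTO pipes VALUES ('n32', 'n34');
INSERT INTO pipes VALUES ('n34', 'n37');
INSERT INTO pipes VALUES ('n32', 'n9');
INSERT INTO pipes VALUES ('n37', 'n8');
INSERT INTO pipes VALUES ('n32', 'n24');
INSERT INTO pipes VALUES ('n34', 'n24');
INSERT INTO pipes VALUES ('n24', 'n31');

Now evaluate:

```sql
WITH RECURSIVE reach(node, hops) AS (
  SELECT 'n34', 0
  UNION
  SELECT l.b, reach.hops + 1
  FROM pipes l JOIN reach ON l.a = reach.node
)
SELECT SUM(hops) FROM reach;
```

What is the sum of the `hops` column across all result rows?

Base: (n34, hops=0).
Iteration 1: edges from {n34} -> (n24, hops=1), (n37, hops=1).
Iteration 2: edges from {n24,n37} -> (n31, hops=2), (n8, hops=2). [UNION drops 1 duplicate row(s)]
Iteration 3: no outgoing edges from {n31,n8}; recursion stops.
SUM(hops) = 0 + 1 + 1 + 2 + 2 = 6.

6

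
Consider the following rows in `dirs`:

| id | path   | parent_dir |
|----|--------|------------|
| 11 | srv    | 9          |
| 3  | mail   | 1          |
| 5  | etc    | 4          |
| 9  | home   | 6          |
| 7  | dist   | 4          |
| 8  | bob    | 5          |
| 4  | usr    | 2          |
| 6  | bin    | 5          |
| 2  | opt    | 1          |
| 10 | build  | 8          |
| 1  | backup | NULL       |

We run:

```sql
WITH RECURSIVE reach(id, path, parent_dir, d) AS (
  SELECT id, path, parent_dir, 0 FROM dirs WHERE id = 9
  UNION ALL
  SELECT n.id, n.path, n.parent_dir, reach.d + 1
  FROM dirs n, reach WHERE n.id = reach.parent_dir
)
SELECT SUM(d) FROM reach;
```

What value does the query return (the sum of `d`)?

Base: id=9 (home), parent_dir=6, d 0.
Iteration 1: join on id=6 -> bin (id 6, parent_dir=5, d 1).
Iteration 2: join on id=5 -> etc (id 5, parent_dir=4, d 2).
Iteration 3: join on id=4 -> usr (id 4, parent_dir=2, d 3).
Iteration 4: join on id=2 -> opt (id 2, parent_dir=1, d 4).
Iteration 5: join on id=1 -> backup (id 1, parent_dir=NULL, d 5).
Iteration 6: parent_dir is NULL; no match; recursion stops.
SUM(d) = 0 + 1 + 2 + 3 + 4 + 5 = 15.

15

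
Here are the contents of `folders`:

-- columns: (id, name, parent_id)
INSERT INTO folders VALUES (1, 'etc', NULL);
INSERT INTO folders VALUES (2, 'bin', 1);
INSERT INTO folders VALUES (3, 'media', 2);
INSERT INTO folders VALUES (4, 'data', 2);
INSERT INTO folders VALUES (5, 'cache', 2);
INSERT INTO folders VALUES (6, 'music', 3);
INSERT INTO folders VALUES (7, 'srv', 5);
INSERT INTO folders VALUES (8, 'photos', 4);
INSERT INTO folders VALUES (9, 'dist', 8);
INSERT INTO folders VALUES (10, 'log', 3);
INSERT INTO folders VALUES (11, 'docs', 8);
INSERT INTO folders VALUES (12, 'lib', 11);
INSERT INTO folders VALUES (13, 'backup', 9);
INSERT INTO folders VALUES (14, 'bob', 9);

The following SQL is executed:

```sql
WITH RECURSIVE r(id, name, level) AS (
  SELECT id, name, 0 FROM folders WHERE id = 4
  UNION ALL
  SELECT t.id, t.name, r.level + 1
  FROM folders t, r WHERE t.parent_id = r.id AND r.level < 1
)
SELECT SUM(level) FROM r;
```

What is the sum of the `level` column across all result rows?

Base: id=4 (data) at level 0.
Iteration 1: rows with parent_id in {4} -> photos (id 8, level 1).
Iteration 2: level < 1 fails for all current rows; recursion stops.
SUM(level) = 0 + 1 = 1.

1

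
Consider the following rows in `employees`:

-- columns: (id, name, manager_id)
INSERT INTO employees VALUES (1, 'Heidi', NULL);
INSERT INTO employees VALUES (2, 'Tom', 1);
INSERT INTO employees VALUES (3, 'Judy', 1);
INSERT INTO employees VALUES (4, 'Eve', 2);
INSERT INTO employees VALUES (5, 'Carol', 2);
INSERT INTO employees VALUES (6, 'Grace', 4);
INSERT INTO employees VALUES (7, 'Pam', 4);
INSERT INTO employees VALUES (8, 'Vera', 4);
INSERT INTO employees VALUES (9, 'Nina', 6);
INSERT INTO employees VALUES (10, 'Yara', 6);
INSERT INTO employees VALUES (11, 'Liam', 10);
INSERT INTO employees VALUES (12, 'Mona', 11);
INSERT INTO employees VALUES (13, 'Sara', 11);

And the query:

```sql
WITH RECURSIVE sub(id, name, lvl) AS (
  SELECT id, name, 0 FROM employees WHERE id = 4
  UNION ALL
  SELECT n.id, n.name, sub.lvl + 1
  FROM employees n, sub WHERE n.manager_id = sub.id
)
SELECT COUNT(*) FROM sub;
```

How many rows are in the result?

Base: id=4 (Eve) at lvl 0.
Iteration 1: rows with manager_id in {4} -> Grace (id 6, lvl 1), Pam (id 7, lvl 1), Vera (id 8, lvl 1).
Iteration 2: rows with manager_id in {6,7,8} -> Nina (id 9, lvl 2), Yara (id 10, lvl 2).
Iteration 3: rows with manager_id in {9,10} -> Liam (id 11, lvl 3).
Iteration 4: rows with manager_id in {11} -> Mona (id 12, lvl 4), Sara (id 13, lvl 4).
Iteration 5: no rows with manager_id in {12,13}; recursion stops.
Total rows emitted: 9.

9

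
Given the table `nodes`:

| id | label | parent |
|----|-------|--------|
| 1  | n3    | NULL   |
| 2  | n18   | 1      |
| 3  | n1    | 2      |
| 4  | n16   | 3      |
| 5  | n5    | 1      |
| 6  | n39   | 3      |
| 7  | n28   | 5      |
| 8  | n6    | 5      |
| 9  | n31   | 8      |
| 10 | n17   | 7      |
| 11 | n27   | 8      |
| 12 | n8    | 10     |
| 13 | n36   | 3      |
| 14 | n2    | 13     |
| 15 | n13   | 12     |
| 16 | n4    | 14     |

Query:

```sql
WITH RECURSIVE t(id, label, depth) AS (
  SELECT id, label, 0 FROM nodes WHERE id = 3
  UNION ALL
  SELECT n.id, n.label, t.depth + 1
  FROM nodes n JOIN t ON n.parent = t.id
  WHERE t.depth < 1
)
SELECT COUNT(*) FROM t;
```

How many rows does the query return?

Base: id=3 (n1) at depth 0.
Iteration 1: rows with parent in {3} -> n16 (id 4, depth 1), n39 (id 6, depth 1), n36 (id 13, depth 1).
Iteration 2: depth < 1 fails for all current rows; recursion stops.
Total rows emitted: 4.

4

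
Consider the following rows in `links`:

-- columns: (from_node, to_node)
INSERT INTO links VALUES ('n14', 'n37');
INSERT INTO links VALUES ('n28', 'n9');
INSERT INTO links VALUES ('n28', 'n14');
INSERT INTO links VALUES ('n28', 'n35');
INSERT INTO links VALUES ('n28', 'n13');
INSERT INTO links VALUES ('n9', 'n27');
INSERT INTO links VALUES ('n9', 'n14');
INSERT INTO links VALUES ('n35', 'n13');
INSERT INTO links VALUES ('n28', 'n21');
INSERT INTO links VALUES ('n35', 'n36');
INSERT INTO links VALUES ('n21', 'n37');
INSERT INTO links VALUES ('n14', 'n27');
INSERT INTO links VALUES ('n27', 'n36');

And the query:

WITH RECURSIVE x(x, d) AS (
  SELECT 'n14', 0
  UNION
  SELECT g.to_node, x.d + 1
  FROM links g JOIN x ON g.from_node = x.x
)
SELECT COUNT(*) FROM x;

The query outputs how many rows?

Base: (n14, d=0).
Iteration 1: edges from {n14} -> (n27, d=1), (n37, d=1).
Iteration 2: edges from {n27,n37} -> (n36, d=2).
Iteration 3: no outgoing edges from {n36}; recursion stops.
Total rows emitted: 4.

4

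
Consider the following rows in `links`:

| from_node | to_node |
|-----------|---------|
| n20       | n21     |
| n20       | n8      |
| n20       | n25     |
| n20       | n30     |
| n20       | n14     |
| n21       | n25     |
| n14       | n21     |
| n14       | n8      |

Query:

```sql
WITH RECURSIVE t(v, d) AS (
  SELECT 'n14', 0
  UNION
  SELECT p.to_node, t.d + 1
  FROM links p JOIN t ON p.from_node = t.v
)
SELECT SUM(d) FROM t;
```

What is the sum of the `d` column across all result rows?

4

Base: (n14, d=0).
Iteration 1: edges from {n14} -> (n21, d=1), (n8, d=1).
Iteration 2: edges from {n21,n8} -> (n25, d=2).
Iteration 3: no outgoing edges from {n25}; recursion stops.
SUM(d) = 0 + 1 + 1 + 2 = 4.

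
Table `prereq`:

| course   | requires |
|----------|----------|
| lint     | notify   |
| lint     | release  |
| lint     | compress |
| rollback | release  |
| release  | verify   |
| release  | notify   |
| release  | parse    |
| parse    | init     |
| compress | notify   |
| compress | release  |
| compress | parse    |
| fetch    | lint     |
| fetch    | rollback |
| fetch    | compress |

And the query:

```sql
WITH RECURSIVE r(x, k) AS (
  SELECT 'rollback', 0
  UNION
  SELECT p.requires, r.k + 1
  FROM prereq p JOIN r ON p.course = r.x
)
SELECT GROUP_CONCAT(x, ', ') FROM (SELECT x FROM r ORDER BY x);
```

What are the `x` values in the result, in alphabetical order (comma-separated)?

Base: (rollback, k=0).
Iteration 1: edges from {rollback} -> (release, k=1).
Iteration 2: edges from {release} -> (notify, k=2), (parse, k=2), (verify, k=2).
Iteration 3: edges from {notify,parse,verify} -> (init, k=3).
Iteration 4: no outgoing edges from {init}; recursion stops.

init, notify, parse, release, rollback, verify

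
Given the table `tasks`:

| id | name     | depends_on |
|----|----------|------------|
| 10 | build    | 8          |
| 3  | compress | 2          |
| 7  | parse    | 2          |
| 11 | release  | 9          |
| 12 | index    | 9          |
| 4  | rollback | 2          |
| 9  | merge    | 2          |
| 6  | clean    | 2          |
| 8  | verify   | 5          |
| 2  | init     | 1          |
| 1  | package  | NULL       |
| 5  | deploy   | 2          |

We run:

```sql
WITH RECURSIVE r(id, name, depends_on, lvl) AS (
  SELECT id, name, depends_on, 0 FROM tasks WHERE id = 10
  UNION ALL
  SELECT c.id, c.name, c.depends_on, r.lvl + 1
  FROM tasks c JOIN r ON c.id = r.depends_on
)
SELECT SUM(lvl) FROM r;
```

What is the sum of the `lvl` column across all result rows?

10

Base: id=10 (build), depends_on=8, lvl 0.
Iteration 1: join on id=8 -> verify (id 8, depends_on=5, lvl 1).
Iteration 2: join on id=5 -> deploy (id 5, depends_on=2, lvl 2).
Iteration 3: join on id=2 -> init (id 2, depends_on=1, lvl 3).
Iteration 4: join on id=1 -> package (id 1, depends_on=NULL, lvl 4).
Iteration 5: depends_on is NULL; no match; recursion stops.
SUM(lvl) = 0 + 1 + 2 + 3 + 4 = 10.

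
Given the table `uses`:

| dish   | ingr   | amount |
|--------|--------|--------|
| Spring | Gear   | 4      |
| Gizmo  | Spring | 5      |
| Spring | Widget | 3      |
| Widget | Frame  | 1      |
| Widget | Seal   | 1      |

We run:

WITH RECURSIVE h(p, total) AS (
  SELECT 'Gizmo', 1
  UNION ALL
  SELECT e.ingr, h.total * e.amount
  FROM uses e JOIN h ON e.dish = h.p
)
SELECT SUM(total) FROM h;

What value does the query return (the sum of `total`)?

71

Base: (Gizmo, total=1).
Iteration 1: components of {Gizmo} -> Spring = 1*5 = 5.
Iteration 2: components of {Spring} -> Gear = 5*4 = 20, Widget = 5*3 = 15.
Iteration 3: components of {Gear,Widget} -> Frame = 15*1 = 15, Seal = 15*1 = 15.
Iteration 4: no further components; recursion stops.
SUM(total) = 1 + 5 + 20 + 15 + 15 + 15 = 71.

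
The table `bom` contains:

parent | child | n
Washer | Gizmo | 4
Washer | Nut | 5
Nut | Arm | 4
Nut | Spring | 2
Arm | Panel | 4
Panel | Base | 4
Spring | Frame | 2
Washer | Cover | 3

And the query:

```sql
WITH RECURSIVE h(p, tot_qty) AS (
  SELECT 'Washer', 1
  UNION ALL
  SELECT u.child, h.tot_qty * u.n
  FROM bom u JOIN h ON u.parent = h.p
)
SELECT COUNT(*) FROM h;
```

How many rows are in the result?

Base: (Washer, tot_qty=1).
Iteration 1: components of {Washer} -> Cover = 1*3 = 3, Gizmo = 1*4 = 4, Nut = 1*5 = 5.
Iteration 2: components of {Cover,Gizmo,Nut} -> Arm = 5*4 = 20, Spring = 5*2 = 10.
Iteration 3: components of {Arm,Spring} -> Frame = 10*2 = 20, Panel = 20*4 = 80.
Iteration 4: components of {Frame,Panel} -> Base = 80*4 = 320.
Iteration 5: no further components; recursion stops.
Total rows emitted: 9.

9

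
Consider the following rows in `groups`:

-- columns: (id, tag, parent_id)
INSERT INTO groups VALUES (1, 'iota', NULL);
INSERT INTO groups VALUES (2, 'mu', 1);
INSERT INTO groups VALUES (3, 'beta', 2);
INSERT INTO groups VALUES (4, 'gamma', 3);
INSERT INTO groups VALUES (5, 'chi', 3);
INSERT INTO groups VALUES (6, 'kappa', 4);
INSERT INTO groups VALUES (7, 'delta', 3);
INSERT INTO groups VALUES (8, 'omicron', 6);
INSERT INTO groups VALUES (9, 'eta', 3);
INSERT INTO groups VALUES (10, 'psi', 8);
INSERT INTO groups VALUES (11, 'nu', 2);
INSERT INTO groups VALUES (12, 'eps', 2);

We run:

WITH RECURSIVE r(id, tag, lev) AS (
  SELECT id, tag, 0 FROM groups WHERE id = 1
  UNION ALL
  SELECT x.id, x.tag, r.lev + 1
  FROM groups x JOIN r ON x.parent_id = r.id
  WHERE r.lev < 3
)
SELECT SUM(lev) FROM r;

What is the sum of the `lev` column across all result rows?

19

Base: id=1 (iota) at lev 0.
Iteration 1: rows with parent_id in {1} -> mu (id 2, lev 1).
Iteration 2: rows with parent_id in {2} -> beta (id 3, lev 2), nu (id 11, lev 2), eps (id 12, lev 2).
Iteration 3: rows with parent_id in {3,11,12} -> gamma (id 4, lev 3), chi (id 5, lev 3), delta (id 7, lev 3), eta (id 9, lev 3).
Iteration 4: lev < 3 fails for all current rows; recursion stops.
SUM(lev) = 0 + 1 + 2 + 2 + 2 + 3 + 3 + 3 + 3 = 19.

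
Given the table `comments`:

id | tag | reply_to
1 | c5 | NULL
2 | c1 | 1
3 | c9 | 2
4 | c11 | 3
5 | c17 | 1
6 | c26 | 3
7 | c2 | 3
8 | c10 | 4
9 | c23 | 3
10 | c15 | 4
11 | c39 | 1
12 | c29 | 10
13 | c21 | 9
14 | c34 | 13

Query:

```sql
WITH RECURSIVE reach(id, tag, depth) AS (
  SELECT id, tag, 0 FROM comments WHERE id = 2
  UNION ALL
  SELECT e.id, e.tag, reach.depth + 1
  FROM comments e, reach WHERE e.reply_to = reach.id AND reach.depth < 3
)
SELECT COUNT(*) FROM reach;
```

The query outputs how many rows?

Base: id=2 (c1) at depth 0.
Iteration 1: rows with reply_to in {2} -> c9 (id 3, depth 1).
Iteration 2: rows with reply_to in {3} -> c11 (id 4, depth 2), c26 (id 6, depth 2), c2 (id 7, depth 2), c23 (id 9, depth 2).
Iteration 3: rows with reply_to in {4,6,7,9} -> c10 (id 8, depth 3), c15 (id 10, depth 3), c21 (id 13, depth 3).
Iteration 4: depth < 3 fails for all current rows; recursion stops.
Total rows emitted: 9.

9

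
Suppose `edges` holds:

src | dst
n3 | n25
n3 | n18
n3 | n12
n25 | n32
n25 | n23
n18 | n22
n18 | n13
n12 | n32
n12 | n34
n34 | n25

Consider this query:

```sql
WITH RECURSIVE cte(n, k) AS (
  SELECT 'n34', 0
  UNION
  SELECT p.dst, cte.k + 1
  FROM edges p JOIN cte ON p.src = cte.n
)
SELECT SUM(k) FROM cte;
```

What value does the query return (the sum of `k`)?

Base: (n34, k=0).
Iteration 1: edges from {n34} -> (n25, k=1).
Iteration 2: edges from {n25} -> (n23, k=2), (n32, k=2).
Iteration 3: no outgoing edges from {n23,n32}; recursion stops.
SUM(k) = 0 + 1 + 2 + 2 = 5.

5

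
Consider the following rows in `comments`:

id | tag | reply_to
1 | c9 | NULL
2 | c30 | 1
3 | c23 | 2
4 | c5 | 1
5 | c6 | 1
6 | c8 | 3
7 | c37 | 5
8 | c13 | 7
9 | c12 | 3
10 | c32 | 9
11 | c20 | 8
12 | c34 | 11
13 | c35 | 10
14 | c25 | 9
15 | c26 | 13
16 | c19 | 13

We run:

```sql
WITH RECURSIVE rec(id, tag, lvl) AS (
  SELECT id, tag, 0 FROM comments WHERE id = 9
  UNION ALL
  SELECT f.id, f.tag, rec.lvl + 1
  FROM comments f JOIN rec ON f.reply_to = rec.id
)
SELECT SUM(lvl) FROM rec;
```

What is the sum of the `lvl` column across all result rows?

10

Base: id=9 (c12) at lvl 0.
Iteration 1: rows with reply_to in {9} -> c32 (id 10, lvl 1), c25 (id 14, lvl 1).
Iteration 2: rows with reply_to in {10,14} -> c35 (id 13, lvl 2).
Iteration 3: rows with reply_to in {13} -> c26 (id 15, lvl 3), c19 (id 16, lvl 3).
Iteration 4: no rows with reply_to in {15,16}; recursion stops.
SUM(lvl) = 0 + 1 + 1 + 2 + 3 + 3 = 10.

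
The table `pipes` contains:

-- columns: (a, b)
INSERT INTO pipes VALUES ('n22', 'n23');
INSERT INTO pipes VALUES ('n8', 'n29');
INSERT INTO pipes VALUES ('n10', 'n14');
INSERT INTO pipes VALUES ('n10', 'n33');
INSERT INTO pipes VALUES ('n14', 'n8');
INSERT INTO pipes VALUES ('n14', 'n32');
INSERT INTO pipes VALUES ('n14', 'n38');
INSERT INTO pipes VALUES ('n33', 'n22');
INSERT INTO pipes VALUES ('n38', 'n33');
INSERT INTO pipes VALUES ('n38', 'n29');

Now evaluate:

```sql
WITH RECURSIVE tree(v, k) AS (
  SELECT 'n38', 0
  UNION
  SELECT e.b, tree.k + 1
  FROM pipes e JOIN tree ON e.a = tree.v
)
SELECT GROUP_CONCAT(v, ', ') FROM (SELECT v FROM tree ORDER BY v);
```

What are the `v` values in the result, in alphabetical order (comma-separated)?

Base: (n38, k=0).
Iteration 1: edges from {n38} -> (n29, k=1), (n33, k=1).
Iteration 2: edges from {n29,n33} -> (n22, k=2).
Iteration 3: edges from {n22} -> (n23, k=3).
Iteration 4: no outgoing edges from {n23}; recursion stops.

n22, n23, n29, n33, n38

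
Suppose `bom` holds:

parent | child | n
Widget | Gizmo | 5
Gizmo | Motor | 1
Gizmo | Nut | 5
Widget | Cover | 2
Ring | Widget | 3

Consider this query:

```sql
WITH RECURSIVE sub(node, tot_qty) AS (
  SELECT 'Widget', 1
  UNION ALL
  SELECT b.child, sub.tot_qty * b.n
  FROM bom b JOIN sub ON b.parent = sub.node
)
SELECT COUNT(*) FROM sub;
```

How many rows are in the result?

5

Base: (Widget, tot_qty=1).
Iteration 1: components of {Widget} -> Cover = 1*2 = 2, Gizmo = 1*5 = 5.
Iteration 2: components of {Cover,Gizmo} -> Motor = 5*1 = 5, Nut = 5*5 = 25.
Iteration 3: no further components; recursion stops.
Total rows emitted: 5.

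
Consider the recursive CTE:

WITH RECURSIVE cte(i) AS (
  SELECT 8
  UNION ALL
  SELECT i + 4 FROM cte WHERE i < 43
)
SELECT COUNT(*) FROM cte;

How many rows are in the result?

Base: i=8.
Iteration 1: 8 < 43 holds -> i = 8 + 4 = 12.
Iteration 2: 12 < 43 holds -> i = 12 + 4 = 16.
Iteration 3: 16 < 43 holds -> i = 16 + 4 = 20.
Iteration 4: 20 < 43 holds -> i = 20 + 4 = 24.
Iteration 5: 24 < 43 holds -> i = 24 + 4 = 28.
Iteration 6: 28 < 43 holds -> i = 28 + 4 = 32.
Iteration 7: 32 < 43 holds -> i = 32 + 4 = 36.
Iteration 8: 36 < 43 holds -> i = 36 + 4 = 40.
Iteration 9: 40 < 43 holds -> i = 40 + 4 = 44.
Iteration 10: 44 < 43 fails; recursion stops.
Total rows emitted: 10.

10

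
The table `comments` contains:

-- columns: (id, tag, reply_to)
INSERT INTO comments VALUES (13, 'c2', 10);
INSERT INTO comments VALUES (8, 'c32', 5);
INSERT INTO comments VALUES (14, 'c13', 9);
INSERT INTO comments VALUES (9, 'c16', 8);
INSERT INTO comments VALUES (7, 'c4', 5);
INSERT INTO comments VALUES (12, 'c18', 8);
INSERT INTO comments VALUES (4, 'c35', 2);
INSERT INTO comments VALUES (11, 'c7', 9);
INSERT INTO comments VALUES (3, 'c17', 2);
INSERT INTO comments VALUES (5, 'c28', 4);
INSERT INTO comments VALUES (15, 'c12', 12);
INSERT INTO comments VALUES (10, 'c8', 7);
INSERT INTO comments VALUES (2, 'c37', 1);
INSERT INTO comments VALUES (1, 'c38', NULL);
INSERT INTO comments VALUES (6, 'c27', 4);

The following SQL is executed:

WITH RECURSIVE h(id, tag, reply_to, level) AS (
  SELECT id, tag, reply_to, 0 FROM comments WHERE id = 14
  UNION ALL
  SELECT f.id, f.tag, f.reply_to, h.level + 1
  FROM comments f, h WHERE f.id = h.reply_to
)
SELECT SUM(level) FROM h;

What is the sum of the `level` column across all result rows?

21

Base: id=14 (c13), reply_to=9, level 0.
Iteration 1: join on id=9 -> c16 (id 9, reply_to=8, level 1).
Iteration 2: join on id=8 -> c32 (id 8, reply_to=5, level 2).
Iteration 3: join on id=5 -> c28 (id 5, reply_to=4, level 3).
Iteration 4: join on id=4 -> c35 (id 4, reply_to=2, level 4).
Iteration 5: join on id=2 -> c37 (id 2, reply_to=1, level 5).
Iteration 6: join on id=1 -> c38 (id 1, reply_to=NULL, level 6).
Iteration 7: reply_to is NULL; no match; recursion stops.
SUM(level) = 0 + 1 + 2 + 3 + 4 + 5 + 6 = 21.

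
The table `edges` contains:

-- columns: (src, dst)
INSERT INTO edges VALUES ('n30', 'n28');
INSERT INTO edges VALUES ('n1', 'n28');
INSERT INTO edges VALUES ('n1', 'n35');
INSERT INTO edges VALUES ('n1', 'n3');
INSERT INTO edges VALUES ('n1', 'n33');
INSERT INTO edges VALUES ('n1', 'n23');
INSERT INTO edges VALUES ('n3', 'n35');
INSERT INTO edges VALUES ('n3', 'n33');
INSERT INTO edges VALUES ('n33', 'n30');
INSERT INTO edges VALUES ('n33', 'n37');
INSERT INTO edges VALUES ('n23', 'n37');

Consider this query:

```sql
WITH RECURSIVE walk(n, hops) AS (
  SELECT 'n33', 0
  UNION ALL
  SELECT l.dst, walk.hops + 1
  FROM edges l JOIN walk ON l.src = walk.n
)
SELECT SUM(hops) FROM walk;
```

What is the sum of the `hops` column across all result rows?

Base: (n33, hops=0).
Iteration 1: edges from {n33} -> (n30, hops=1), (n37, hops=1).
Iteration 2: edges from {n30,n37} -> (n28, hops=2).
Iteration 3: no outgoing edges from {n28}; recursion stops.
SUM(hops) = 0 + 1 + 1 + 2 = 4.

4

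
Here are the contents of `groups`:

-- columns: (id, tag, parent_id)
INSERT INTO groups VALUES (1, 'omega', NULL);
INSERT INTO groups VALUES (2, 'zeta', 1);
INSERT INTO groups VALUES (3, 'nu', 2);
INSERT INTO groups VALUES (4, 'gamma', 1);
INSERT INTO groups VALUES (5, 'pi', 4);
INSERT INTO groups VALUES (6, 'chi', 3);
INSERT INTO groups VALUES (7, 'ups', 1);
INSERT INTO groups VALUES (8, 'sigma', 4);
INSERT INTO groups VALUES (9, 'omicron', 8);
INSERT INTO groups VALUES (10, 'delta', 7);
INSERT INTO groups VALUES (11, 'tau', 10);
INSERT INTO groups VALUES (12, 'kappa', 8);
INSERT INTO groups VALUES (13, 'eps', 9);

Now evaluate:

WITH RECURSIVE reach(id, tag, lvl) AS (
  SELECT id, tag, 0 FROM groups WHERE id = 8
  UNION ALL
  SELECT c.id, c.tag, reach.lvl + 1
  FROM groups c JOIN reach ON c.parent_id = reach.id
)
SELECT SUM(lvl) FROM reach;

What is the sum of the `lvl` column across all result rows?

4

Base: id=8 (sigma) at lvl 0.
Iteration 1: rows with parent_id in {8} -> omicron (id 9, lvl 1), kappa (id 12, lvl 1).
Iteration 2: rows with parent_id in {9,12} -> eps (id 13, lvl 2).
Iteration 3: no rows with parent_id in {13}; recursion stops.
SUM(lvl) = 0 + 1 + 1 + 2 = 4.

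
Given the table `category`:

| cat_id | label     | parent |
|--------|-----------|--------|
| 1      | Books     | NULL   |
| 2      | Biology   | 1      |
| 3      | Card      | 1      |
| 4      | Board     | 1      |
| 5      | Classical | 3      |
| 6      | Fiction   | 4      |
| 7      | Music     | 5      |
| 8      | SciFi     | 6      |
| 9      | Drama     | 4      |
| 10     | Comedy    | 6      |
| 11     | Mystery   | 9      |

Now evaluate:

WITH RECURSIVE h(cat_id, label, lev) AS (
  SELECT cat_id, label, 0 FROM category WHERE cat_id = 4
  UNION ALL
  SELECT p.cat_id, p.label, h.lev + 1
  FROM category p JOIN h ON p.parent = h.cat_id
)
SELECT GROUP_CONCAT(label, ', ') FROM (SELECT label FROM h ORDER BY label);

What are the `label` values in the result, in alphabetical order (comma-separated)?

Base: cat_id=4 (Board) at lev 0.
Iteration 1: rows with parent in {4} -> Fiction (id 6, lev 1), Drama (id 9, lev 1).
Iteration 2: rows with parent in {6,9} -> SciFi (id 8, lev 2), Comedy (id 10, lev 2), Mystery (id 11, lev 2).
Iteration 3: no rows with parent in {8,10,11}; recursion stops.

Board, Comedy, Drama, Fiction, Mystery, SciFi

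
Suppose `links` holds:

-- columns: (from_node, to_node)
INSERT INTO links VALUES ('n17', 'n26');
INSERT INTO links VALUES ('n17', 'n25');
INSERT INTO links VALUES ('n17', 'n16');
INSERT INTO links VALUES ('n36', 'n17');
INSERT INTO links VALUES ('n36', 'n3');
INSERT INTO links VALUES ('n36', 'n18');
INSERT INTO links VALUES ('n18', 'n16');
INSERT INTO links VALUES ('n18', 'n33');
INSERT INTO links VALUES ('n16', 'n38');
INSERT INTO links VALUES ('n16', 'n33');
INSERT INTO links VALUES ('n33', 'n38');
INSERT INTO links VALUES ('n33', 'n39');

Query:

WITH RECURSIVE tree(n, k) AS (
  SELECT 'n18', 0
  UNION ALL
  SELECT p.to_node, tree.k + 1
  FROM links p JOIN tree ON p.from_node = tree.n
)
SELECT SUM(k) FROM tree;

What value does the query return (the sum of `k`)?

Base: (n18, k=0).
Iteration 1: edges from {n18} -> (n16, k=1), (n33, k=1).
Iteration 2: edges from {n16,n33} -> (n33, k=2), (n38, k=2) x2, (n39, k=2). [UNION ALL keeps all 4 new rows, including repeats]
Iteration 3: edges from {n33,n38,n39} -> (n38, k=3), (n39, k=3).
Iteration 4: no outgoing edges from {n38,n39}; recursion stops.
SUM(k) = 0 + 1 + 1 + 2 + 2 + 2 + 2 + 3 + 3 = 16.

16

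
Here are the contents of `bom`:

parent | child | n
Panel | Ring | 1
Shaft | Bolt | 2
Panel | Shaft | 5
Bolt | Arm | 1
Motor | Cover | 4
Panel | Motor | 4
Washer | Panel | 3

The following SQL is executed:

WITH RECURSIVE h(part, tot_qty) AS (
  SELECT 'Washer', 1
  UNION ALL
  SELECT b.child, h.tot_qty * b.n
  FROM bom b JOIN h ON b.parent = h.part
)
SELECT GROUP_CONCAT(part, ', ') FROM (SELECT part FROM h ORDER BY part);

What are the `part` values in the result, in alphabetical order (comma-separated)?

Base: (Washer, tot_qty=1).
Iteration 1: components of {Washer} -> Panel = 1*3 = 3.
Iteration 2: components of {Panel} -> Motor = 3*4 = 12, Ring = 3*1 = 3, Shaft = 3*5 = 15.
Iteration 3: components of {Motor,Ring,Shaft} -> Bolt = 15*2 = 30, Cover = 12*4 = 48.
Iteration 4: components of {Bolt,Cover} -> Arm = 30*1 = 30.
Iteration 5: no further components; recursion stops.

Arm, Bolt, Cover, Motor, Panel, Ring, Shaft, Washer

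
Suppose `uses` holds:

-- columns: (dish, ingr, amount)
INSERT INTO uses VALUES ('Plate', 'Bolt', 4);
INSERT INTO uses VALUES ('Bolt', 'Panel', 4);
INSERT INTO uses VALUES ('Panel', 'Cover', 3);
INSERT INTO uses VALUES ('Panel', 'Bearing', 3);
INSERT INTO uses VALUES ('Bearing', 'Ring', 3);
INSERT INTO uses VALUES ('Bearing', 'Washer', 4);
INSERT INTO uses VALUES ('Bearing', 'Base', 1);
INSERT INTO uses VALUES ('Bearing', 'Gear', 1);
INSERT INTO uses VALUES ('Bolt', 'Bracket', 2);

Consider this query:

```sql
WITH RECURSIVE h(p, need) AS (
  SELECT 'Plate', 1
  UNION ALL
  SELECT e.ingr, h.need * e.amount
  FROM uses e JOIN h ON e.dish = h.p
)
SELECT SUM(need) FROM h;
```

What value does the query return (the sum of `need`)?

Base: (Plate, need=1).
Iteration 1: components of {Plate} -> Bolt = 1*4 = 4.
Iteration 2: components of {Bolt} -> Bracket = 4*2 = 8, Panel = 4*4 = 16.
Iteration 3: components of {Bracket,Panel} -> Bearing = 16*3 = 48, Cover = 16*3 = 48.
Iteration 4: components of {Bearing,Cover} -> Base = 48*1 = 48, Gear = 48*1 = 48, Ring = 48*3 = 144, Washer = 48*4 = 192.
Iteration 5: no further components; recursion stops.
SUM(need) = 1 + 4 + 16 + 8 + 48 + 48 + 144 + 192 + 48 + 48 = 557.

557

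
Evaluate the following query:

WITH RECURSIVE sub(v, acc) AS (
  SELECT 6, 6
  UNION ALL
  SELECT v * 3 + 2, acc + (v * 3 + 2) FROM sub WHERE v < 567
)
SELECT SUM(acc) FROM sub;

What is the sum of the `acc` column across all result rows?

3780

Base: v=6, acc=6.
Iteration 1: 6 < 567 holds -> v = 6 * 3 + 2 = 20, acc = 6 + 20 = 26.
Iteration 2: 20 < 567 holds -> v = 20 * 3 + 2 = 62, acc = 26 + 62 = 88.
Iteration 3: 62 < 567 holds -> v = 62 * 3 + 2 = 188, acc = 88 + 188 = 276.
Iteration 4: 188 < 567 holds -> v = 188 * 3 + 2 = 566, acc = 276 + 566 = 842.
Iteration 5: 566 < 567 holds -> v = 566 * 3 + 2 = 1700, acc = 842 + 1700 = 2542.
Iteration 6: 1700 < 567 fails; recursion stops.
SUM(acc) = 6 + 26 + 88 + 276 + 842 + 2542 = 3780.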